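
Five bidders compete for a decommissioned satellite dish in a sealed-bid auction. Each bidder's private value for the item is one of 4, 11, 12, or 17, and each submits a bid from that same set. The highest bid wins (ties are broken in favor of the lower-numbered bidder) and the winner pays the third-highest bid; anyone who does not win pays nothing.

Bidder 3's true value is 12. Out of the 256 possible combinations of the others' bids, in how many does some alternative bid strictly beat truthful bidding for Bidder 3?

Others bid (4, 4, 4, 17): truth gives 0; bid 17 gives 8 > 0. Violating.
Others bid (4, 4, 11, 17): truth gives 0; bid 17 gives 1 > 0. Violating.
Others bid (4, 4, 17, 4): truth gives 0; bid 17 gives 8 > 0. Violating.
Others bid (4, 4, 17, 11): truth gives 0; bid 17 gives 1 > 0. Violating.
Others bid (4, 4, 4, 4): truth gives 8; no alternative beats it.
Others bid (4, 4, 4, 11): truth gives 8; no alternative beats it.
(Checking all 256 profiles: 32 have a profitable deviation, 224 do not.)

32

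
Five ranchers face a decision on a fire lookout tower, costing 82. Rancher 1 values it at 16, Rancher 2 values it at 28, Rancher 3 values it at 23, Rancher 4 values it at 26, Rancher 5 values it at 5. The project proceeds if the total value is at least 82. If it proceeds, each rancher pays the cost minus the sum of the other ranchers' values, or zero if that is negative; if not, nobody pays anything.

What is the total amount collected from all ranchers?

Total value 98 ≥ cost 82, so it is built.
Rancher 1: others sum to 82; max(0, 82 - 82) = 0.
Rancher 2: others sum to 70; max(0, 82 - 70) = 12.
Rancher 3: others sum to 75; max(0, 82 - 75) = 7.
Rancher 4: others sum to 72; max(0, 82 - 72) = 10.
Rancher 5: others sum to 93; max(0, 82 - 93) = 0.
Total collected = 0 + 12 + 7 + 10 + 0 = 29.

29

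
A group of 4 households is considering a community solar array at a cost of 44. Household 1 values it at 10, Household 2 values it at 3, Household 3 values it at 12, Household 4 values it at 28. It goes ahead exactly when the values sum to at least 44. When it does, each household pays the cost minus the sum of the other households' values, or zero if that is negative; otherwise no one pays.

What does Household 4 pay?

Total value 53 ≥ cost 44, so the project is built.
The other households' values sum to 25.
Cost minus that sum is 44 - 25 = 19.

19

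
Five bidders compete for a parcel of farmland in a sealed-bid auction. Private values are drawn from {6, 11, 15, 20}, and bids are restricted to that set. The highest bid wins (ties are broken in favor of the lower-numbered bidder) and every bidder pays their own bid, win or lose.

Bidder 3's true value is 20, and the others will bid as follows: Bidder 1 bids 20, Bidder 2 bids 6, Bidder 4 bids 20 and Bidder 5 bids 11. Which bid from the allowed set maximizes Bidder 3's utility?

6

Bid 6: loses but pays 6, utility -6.
Bid 11: loses but pays 11, utility -11.
Bid 15: loses but pays 15, utility -15.
Bid 20: loses but pays 20, utility -20.
The best choice is 6 with utility -6.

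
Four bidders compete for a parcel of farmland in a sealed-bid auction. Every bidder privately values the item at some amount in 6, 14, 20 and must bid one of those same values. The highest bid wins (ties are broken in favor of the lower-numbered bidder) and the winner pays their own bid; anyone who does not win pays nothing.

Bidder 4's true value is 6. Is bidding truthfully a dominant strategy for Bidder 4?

Check each profile of the others' bids and compare truth against every alternative bid.
Others bid (6, 6, 6): truth gives 0, best alternative gives -8.
Others bid (6, 6, 14): truth gives 0, best alternative gives 0.
Others bid (6, 6, 20): truth gives 0, best alternative gives 0.
Others bid (6, 14, 6): truth gives 0, best alternative gives 0.
Others bid (6, 14, 14): truth gives 0, best alternative gives 0.
Others bid (6, 14, 20): truth gives 0, best alternative gives 0.
(Remaining 21 profiles checked similarly; truth is weakly best in each.)
In every case the truthful bid is at least as good as any alternative, so it is a dominant strategy.

Yes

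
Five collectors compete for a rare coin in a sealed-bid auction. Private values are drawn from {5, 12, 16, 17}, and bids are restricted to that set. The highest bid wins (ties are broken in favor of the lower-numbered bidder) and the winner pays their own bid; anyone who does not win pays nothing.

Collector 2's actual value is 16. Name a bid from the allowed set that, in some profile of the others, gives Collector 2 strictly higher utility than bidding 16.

Suppose Collector 1 bids 5, Collector 3 bids 5, Collector 4 bids 5 and Collector 5 bids 5.
Bid 16: wins, pays 16, utility 16 - 16 = 0.
Bid 12: wins, pays 12, utility 16 - 12 = 4.
So bidding 12 beats truth here (4 > 0).

12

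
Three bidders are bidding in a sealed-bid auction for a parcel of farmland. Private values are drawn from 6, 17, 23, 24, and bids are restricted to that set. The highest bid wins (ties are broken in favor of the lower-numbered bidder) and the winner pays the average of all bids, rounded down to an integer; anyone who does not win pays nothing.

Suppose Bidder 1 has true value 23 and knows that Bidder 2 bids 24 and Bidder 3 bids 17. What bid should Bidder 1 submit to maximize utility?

24

Bid 6: loses, pays 0, utility 0.
Bid 17: loses, pays 0, utility 0.
Bid 23: loses, pays 0, utility 0.
Bid 24: wins, pays 21, utility 23 - 21 = 2.
The best choice is 24 with utility 2.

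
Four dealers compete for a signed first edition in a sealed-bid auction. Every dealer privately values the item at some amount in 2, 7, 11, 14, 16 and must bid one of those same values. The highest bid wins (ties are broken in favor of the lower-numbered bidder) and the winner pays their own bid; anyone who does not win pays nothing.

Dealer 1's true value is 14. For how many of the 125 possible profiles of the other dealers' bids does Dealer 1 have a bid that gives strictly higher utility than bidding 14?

Others bid (2, 2, 2): truth gives 0; bid 2 gives 12 > 0. Violating.
Others bid (2, 2, 7): truth gives 0; bid 7 gives 7 > 0. Violating.
Others bid (2, 2, 11): truth gives 0; bid 11 gives 3 > 0. Violating.
Others bid (2, 7, 2): truth gives 0; bid 7 gives 7 > 0. Violating.
Others bid (2, 2, 14): truth gives 0; no alternative beats it.
Others bid (2, 2, 16): truth gives 0; no alternative beats it.
(Checking all 125 profiles: 27 have a profitable deviation, 98 do not.)

27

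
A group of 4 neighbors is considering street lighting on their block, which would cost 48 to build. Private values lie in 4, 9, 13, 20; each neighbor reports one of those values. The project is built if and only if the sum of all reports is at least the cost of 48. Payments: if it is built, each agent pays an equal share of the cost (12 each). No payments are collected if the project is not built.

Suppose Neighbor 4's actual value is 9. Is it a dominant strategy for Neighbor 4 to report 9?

No

Consider the case where Neighbor 1 reports 9, Neighbor 2 reports 13 and Neighbor 3 reports 20.
Truthful report 9: project built, pays 12, utility 9 - 12 = -3.
Report 4 instead: project not built, utility 0.
Since 0 > -3, reporting 4 is strictly better here, so truthful reporting is not dominant.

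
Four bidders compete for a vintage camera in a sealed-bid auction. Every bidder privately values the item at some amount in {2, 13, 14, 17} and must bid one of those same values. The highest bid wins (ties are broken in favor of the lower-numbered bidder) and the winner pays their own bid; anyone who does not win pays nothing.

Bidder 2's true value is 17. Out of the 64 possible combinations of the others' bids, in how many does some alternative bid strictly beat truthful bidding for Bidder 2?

Others bid (2, 2, 2): truth gives 0; bid 13 gives 4 > 0. Violating.
Others bid (2, 2, 13): truth gives 0; bid 13 gives 4 > 0. Violating.
Others bid (2, 2, 14): truth gives 0; bid 14 gives 3 > 0. Violating.
Others bid (2, 13, 2): truth gives 0; bid 13 gives 4 > 0. Violating.
Others bid (2, 2, 17): truth gives 0; no alternative beats it.
Others bid (2, 13, 17): truth gives 0; no alternative beats it.
(Checking all 64 profiles: 18 have a profitable deviation, 46 do not.)

18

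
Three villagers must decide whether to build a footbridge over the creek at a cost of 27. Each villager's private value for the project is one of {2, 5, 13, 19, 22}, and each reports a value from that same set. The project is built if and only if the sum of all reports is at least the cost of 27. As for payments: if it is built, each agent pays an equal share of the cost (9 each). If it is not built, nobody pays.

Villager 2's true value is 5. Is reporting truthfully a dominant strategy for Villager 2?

No

Consider the case where Villager 1 reports 2 and Villager 3 reports 22.
Truthful report 5: project built, pays 9, utility 5 - 9 = -4.
Report 2 instead: project not built, utility 0.
Since 0 > -4, reporting 2 is strictly better here, so truthful reporting is not dominant.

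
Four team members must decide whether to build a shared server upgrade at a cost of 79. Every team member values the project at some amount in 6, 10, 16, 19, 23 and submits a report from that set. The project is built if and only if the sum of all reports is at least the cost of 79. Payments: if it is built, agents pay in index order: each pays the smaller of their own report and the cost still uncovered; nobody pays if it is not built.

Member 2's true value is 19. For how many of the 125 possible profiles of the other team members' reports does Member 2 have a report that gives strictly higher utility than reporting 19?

4

Others report (19, 23, 23): truth gives 0; report 16 gives 3 > 0. Violating.
Others report (23, 19, 23): truth gives 0; report 16 gives 3 > 0. Violating.
Others report (23, 23, 19): truth gives 0; report 16 gives 3 > 0. Violating.
Others report (23, 23, 23): truth gives 0; report 10 gives 9 > 0. Violating.
Others report (6, 6, 6): truth gives 0; no alternative beats it.
Others report (6, 6, 10): truth gives 0; no alternative beats it.
(Checking all 125 profiles: 4 have a profitable deviation, 121 do not.)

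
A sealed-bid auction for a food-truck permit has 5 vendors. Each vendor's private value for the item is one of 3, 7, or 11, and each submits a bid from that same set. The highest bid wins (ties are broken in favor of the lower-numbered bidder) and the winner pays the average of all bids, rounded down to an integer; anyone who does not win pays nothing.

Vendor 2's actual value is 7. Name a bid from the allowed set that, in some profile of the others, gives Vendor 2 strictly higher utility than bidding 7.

11

Suppose Vendor 1 bids 3, Vendor 3 bids 3, Vendor 4 bids 3 and Vendor 5 bids 11.
Bid 7: loses, pays 0, utility 0.
Bid 11: wins, pays 6, utility 7 - 6 = 1.
So bidding 11 beats truth here (1 > 0).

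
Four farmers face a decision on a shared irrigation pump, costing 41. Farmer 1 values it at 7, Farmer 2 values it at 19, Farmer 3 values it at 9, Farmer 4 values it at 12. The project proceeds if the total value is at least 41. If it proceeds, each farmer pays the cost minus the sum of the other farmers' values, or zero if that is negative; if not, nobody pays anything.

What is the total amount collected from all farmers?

23

Total value 47 ≥ cost 41, so it is built.
Farmer 1: others sum to 40; max(0, 41 - 40) = 1.
Farmer 2: others sum to 28; max(0, 41 - 28) = 13.
Farmer 3: others sum to 38; max(0, 41 - 38) = 3.
Farmer 4: others sum to 35; max(0, 41 - 35) = 6.
Total collected = 1 + 13 + 3 + 6 = 23.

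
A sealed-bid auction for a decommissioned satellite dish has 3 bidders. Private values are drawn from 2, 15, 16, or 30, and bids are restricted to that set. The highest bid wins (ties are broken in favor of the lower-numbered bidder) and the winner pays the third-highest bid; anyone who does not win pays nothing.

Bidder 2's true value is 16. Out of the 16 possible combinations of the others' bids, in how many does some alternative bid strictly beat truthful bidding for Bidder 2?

Others bid (2, 30): truth gives 0; bid 30 gives 14 > 0. Violating.
Others bid (15, 30): truth gives 0; bid 30 gives 1 > 0. Violating.
Others bid (16, 2): truth gives 0; bid 30 gives 14 > 0. Violating.
Others bid (16, 15): truth gives 0; bid 30 gives 1 > 0. Violating.
Others bid (2, 2): truth gives 14; no alternative beats it.
Others bid (2, 15): truth gives 14; no alternative beats it.
(Checking all 16 profiles: 4 have a profitable deviation, 12 do not.)

4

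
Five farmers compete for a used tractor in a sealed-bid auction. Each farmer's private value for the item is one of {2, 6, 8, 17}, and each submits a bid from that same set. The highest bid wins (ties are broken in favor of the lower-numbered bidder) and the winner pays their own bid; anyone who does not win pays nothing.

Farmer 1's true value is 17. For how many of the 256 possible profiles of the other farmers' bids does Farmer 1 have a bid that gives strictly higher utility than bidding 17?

Others bid (2, 2, 2, 2): truth gives 0; bid 2 gives 15 > 0. Violating.
Others bid (2, 2, 2, 6): truth gives 0; bid 6 gives 11 > 0. Violating.
Others bid (2, 2, 2, 8): truth gives 0; bid 8 gives 9 > 0. Violating.
Others bid (2, 2, 6, 2): truth gives 0; bid 6 gives 11 > 0. Violating.
Others bid (2, 2, 2, 17): truth gives 0; no alternative beats it.
Others bid (2, 2, 6, 17): truth gives 0; no alternative beats it.
(Checking all 256 profiles: 81 have a profitable deviation, 175 do not.)

81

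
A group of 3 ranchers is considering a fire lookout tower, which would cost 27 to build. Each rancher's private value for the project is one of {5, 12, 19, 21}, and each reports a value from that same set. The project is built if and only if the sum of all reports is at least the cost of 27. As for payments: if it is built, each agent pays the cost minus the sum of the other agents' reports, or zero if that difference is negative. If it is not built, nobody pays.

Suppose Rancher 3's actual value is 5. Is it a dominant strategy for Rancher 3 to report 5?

Check each profile of the others' reports and compare truth against every alternative report.
Others report (5, 12): truth gives 0, best alternative gives -5.
Others report (12, 5): truth gives 0, best alternative gives -5.
Others report (12, 19): truth gives 5, best alternative gives 5.
Others report (12, 21): truth gives 5, best alternative gives 5.
Others report (19, 12): truth gives 5, best alternative gives 5.
Others report (19, 19): truth gives 5, best alternative gives 5.
(Remaining 10 profiles checked similarly; truth is weakly best in each.)
In every case the truthful report is at least as good as any alternative, so it is a dominant strategy.

Yes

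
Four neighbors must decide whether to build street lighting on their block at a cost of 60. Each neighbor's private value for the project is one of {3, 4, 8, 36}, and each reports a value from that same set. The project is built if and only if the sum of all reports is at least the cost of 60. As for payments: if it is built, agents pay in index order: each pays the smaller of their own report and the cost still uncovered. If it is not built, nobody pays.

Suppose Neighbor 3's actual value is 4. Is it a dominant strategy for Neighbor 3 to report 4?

No

Consider the case where Neighbor 1 reports 3, Neighbor 2 reports 36 and Neighbor 4 reports 36.
Truthful report 4: project built, pays 4, utility 4 - 4 = 0.
Report 3 instead: project built, pays 3, utility 4 - 3 = 1.
Since 1 > 0, reporting 3 is strictly better here, so truthful reporting is not dominant.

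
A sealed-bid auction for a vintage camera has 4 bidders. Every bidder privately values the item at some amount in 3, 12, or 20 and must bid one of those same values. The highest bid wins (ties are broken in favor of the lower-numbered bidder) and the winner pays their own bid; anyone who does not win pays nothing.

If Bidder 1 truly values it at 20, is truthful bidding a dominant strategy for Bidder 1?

No

Consider the case where Bidder 2 bids 3, Bidder 3 bids 3 and Bidder 4 bids 3.
Truthful bid 20: wins, pays 20, utility 20 - 20 = 0.
Bid 3 instead: wins, pays 3, utility 20 - 3 = 17.
Since 17 > 0, bidding 3 is strictly better here, so truthful bidding is not dominant.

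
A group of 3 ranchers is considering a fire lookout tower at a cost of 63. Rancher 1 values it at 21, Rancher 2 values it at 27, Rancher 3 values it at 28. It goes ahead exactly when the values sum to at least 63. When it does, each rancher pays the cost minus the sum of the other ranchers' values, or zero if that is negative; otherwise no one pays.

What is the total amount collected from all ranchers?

Total value 76 ≥ cost 63, so it is built.
Rancher 1: others sum to 55; max(0, 63 - 55) = 8.
Rancher 2: others sum to 49; max(0, 63 - 49) = 14.
Rancher 3: others sum to 48; max(0, 63 - 48) = 15.
Total collected = 8 + 14 + 15 = 37.

37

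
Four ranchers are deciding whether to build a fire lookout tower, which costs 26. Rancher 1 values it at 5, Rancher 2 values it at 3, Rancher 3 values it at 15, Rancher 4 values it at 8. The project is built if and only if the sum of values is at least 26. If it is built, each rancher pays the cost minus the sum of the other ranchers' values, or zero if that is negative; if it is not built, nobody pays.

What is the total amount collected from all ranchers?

13

Total value 31 ≥ cost 26, so it is built.
Rancher 1: others sum to 26; max(0, 26 - 26) = 0.
Rancher 2: others sum to 28; max(0, 26 - 28) = 0.
Rancher 3: others sum to 16; max(0, 26 - 16) = 10.
Rancher 4: others sum to 23; max(0, 26 - 23) = 3.
Total collected = 0 + 0 + 10 + 3 = 13.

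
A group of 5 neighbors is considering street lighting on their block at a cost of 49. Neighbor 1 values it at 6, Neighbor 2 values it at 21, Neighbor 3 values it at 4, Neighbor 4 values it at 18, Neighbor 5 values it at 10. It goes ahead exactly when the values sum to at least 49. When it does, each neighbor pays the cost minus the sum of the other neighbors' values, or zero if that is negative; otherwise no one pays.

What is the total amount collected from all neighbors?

19

Total value 59 ≥ cost 49, so it is built.
Neighbor 1: others sum to 53; max(0, 49 - 53) = 0.
Neighbor 2: others sum to 38; max(0, 49 - 38) = 11.
Neighbor 3: others sum to 55; max(0, 49 - 55) = 0.
Neighbor 4: others sum to 41; max(0, 49 - 41) = 8.
Neighbor 5: others sum to 49; max(0, 49 - 49) = 0.
Total collected = 0 + 11 + 0 + 8 + 0 = 19.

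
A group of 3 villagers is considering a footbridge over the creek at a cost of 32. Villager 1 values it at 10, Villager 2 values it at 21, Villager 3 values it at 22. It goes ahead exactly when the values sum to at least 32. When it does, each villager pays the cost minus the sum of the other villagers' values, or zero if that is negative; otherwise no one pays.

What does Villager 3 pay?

Total value 53 ≥ cost 32, so the project is built.
The other villagers' values sum to 31.
Cost minus that sum is 32 - 31 = 1.

1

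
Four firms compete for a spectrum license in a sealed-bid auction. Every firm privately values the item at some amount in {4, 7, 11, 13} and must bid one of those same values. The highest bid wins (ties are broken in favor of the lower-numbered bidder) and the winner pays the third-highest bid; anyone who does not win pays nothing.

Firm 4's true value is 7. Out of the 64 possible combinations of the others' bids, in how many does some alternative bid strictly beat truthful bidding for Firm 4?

Others bid (4, 4, 7): truth gives 0; bid 11 gives 3 > 0. Violating.
Others bid (4, 4, 11): truth gives 0; bid 13 gives 3 > 0. Violating.
Others bid (4, 7, 4): truth gives 0; bid 11 gives 3 > 0. Violating.
Others bid (4, 11, 4): truth gives 0; bid 13 gives 3 > 0. Violating.
Others bid (4, 4, 4): truth gives 3; no alternative beats it.
Others bid (4, 4, 13): truth gives 0; no alternative beats it.
(Checking all 64 profiles: 6 have a profitable deviation, 58 do not.)

6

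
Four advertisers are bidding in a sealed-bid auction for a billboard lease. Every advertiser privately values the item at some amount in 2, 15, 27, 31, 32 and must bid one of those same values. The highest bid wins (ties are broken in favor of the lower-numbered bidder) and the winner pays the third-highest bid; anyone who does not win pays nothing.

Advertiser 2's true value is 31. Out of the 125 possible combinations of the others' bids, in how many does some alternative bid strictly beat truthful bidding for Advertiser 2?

27

Others bid (2, 2, 32): truth gives 0; bid 32 gives 29 > 0. Violating.
Others bid (2, 15, 32): truth gives 0; bid 32 gives 16 > 0. Violating.
Others bid (2, 27, 32): truth gives 0; bid 32 gives 4 > 0. Violating.
Others bid (2, 32, 2): truth gives 0; bid 32 gives 29 > 0. Violating.
Others bid (2, 2, 2): truth gives 29; no alternative beats it.
Others bid (2, 2, 15): truth gives 29; no alternative beats it.
(Checking all 125 profiles: 27 have a profitable deviation, 98 do not.)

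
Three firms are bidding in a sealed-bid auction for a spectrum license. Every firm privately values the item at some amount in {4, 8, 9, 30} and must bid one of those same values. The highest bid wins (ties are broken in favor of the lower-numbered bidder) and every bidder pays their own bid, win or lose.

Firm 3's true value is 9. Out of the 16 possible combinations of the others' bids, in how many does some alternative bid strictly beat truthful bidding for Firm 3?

Others bid (4, 4): truth gives 0; bid 8 gives 1 > 0. Violating.
Others bid (4, 9): truth gives -9; bid 4 gives -4 > -9. Violating.
Others bid (4, 30): truth gives -9; bid 4 gives -4 > -9. Violating.
Others bid (8, 9): truth gives -9; bid 4 gives -4 > -9. Violating.
Others bid (4, 8): truth gives 0; no alternative beats it.
Others bid (8, 4): truth gives 0; no alternative beats it.
(Checking all 16 profiles: 13 have a profitable deviation, 3 do not.)

13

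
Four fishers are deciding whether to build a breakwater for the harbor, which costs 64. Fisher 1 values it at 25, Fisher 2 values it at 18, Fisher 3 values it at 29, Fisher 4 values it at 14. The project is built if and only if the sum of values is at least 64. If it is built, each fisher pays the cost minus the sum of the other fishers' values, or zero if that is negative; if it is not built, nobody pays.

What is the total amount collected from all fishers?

Total value 86 ≥ cost 64, so it is built.
Fisher 1: others sum to 61; max(0, 64 - 61) = 3.
Fisher 2: others sum to 68; max(0, 64 - 68) = 0.
Fisher 3: others sum to 57; max(0, 64 - 57) = 7.
Fisher 4: others sum to 72; max(0, 64 - 72) = 0.
Total collected = 3 + 0 + 7 + 0 = 10.

10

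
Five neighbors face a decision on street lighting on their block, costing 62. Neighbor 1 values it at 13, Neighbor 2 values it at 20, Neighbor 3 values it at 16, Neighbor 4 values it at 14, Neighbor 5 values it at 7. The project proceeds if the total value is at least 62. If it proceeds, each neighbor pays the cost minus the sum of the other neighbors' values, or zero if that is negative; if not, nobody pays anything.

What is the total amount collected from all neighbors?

31

Total value 70 ≥ cost 62, so it is built.
Neighbor 1: others sum to 57; max(0, 62 - 57) = 5.
Neighbor 2: others sum to 50; max(0, 62 - 50) = 12.
Neighbor 3: others sum to 54; max(0, 62 - 54) = 8.
Neighbor 4: others sum to 56; max(0, 62 - 56) = 6.
Neighbor 5: others sum to 63; max(0, 62 - 63) = 0.
Total collected = 5 + 12 + 8 + 6 + 0 = 31.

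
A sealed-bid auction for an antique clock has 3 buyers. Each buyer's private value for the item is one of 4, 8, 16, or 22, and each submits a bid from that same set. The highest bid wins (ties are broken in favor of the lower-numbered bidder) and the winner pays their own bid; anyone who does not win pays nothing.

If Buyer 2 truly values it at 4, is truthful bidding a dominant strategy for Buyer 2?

Check each profile of the others' bids and compare truth against every alternative bid.
Others bid (4, 4): truth gives 0, best alternative gives -4.
Others bid (4, 8): truth gives 0, best alternative gives -4.
Others bid (4, 16): truth gives 0, best alternative gives 0.
Others bid (4, 22): truth gives 0, best alternative gives 0.
Others bid (8, 4): truth gives 0, best alternative gives 0.
Others bid (8, 8): truth gives 0, best alternative gives 0.
(Remaining 10 profiles checked similarly; truth is weakly best in each.)
In every case the truthful bid is at least as good as any alternative, so it is a dominant strategy.

Yes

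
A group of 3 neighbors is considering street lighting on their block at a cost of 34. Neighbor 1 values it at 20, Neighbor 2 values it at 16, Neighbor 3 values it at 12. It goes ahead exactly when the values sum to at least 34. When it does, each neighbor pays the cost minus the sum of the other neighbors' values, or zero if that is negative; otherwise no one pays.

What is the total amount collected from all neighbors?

8

Total value 48 ≥ cost 34, so it is built.
Neighbor 1: others sum to 28; max(0, 34 - 28) = 6.
Neighbor 2: others sum to 32; max(0, 34 - 32) = 2.
Neighbor 3: others sum to 36; max(0, 34 - 36) = 0.
Total collected = 6 + 2 + 0 = 8.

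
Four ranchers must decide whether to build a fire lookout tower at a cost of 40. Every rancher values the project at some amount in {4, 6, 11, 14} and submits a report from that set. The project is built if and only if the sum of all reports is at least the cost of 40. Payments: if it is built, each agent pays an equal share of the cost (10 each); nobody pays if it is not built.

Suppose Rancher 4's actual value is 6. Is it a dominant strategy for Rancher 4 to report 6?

Consider the case where Rancher 1 reports 6, Rancher 2 reports 14 and Rancher 3 reports 14.
Truthful report 6: project built, pays 10, utility 6 - 10 = -4.
Report 4 instead: project not built, utility 0.
Since 0 > -4, reporting 4 is strictly better here, so truthful reporting is not dominant.

No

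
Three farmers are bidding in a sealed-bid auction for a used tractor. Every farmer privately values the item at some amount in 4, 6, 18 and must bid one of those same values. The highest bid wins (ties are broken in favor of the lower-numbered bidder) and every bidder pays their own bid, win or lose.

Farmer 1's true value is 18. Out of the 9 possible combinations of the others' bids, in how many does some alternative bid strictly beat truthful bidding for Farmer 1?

4

Others bid (4, 4): truth gives 0; bid 4 gives 14 > 0. Violating.
Others bid (4, 6): truth gives 0; bid 6 gives 12 > 0. Violating.
Others bid (6, 4): truth gives 0; bid 6 gives 12 > 0. Violating.
Others bid (6, 6): truth gives 0; bid 6 gives 12 > 0. Violating.
Others bid (4, 18): truth gives 0; no alternative beats it.
Others bid (6, 18): truth gives 0; no alternative beats it.
(Checking all 9 profiles: 4 have a profitable deviation, 5 do not.)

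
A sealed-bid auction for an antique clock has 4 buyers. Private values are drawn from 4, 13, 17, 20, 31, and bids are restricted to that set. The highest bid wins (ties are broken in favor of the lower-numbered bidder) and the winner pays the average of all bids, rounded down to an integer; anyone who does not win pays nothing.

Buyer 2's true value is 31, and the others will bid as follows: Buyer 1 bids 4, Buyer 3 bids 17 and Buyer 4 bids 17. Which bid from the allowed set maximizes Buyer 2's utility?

17

Bid 4: loses, pays 0, utility 0.
Bid 13: loses, pays 0, utility 0.
Bid 17: wins, pays 13, utility 31 - 13 = 18.
Bid 20: wins, pays 14, utility 31 - 14 = 17.
Bid 31: wins, pays 17, utility 31 - 17 = 14.
The best choice is 17 with utility 18.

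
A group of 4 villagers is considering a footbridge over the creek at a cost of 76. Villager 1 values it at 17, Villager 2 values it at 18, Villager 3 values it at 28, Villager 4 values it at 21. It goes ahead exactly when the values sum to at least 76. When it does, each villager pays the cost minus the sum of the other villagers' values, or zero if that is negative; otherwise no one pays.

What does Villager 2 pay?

Total value 84 ≥ cost 76, so the project is built.
The other villagers' values sum to 66.
Cost minus that sum is 76 - 66 = 10.

10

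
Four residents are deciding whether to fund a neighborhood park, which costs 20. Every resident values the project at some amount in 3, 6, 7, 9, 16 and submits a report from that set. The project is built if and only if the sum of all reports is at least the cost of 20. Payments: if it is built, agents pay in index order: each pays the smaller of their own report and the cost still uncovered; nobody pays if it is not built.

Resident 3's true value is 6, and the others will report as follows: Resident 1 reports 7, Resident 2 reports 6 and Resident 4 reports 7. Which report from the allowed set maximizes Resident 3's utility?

3

Report 3: project built, pays 3, utility 6 - 3 = 3.
Report 6: project built, pays 6, utility 6 - 6 = 0.
Report 7: project built, pays 7, utility 6 - 7 = -1.
Report 9: project built, pays 7, utility 6 - 7 = -1.
Report 16: project built, pays 7, utility 6 - 7 = -1.
The best choice is 3 with utility 3.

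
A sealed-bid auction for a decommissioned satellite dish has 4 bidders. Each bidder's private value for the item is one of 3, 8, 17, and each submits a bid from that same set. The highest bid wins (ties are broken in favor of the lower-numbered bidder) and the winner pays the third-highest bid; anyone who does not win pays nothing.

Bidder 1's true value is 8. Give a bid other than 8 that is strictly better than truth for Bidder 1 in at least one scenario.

17

Suppose Bidder 2 bids 3, Bidder 3 bids 3 and Bidder 4 bids 17.
Bid 8: loses, pays 0, utility 0.
Bid 17: wins, pays 3, utility 8 - 3 = 5.
So bidding 17 beats truth here (5 > 0).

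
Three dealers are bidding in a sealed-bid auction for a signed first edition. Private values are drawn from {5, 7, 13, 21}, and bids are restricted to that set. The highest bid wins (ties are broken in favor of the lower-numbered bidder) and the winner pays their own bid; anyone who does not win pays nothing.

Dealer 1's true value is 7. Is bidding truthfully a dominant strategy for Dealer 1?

Consider the case where Dealer 2 bids 5 and Dealer 3 bids 5.
Truthful bid 7: wins, pays 7, utility 7 - 7 = 0.
Bid 5 instead: wins, pays 5, utility 7 - 5 = 2.
Since 2 > 0, bidding 5 is strictly better here, so truthful bidding is not dominant.

No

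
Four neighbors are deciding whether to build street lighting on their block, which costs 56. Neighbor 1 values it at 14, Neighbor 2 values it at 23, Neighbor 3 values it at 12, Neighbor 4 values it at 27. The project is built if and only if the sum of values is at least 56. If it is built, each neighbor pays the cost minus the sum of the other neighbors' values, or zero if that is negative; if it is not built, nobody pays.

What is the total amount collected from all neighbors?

10

Total value 76 ≥ cost 56, so it is built.
Neighbor 1: others sum to 62; max(0, 56 - 62) = 0.
Neighbor 2: others sum to 53; max(0, 56 - 53) = 3.
Neighbor 3: others sum to 64; max(0, 56 - 64) = 0.
Neighbor 4: others sum to 49; max(0, 56 - 49) = 7.
Total collected = 0 + 3 + 0 + 7 = 10.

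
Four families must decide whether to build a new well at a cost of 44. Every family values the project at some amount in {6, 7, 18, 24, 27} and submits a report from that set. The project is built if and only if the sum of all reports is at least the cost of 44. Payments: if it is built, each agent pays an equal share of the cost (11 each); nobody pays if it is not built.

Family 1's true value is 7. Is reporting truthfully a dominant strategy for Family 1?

Consider the case where Family 2 reports 6, Family 3 reports 7 and Family 4 reports 24.
Truthful report 7: project built, pays 11, utility 7 - 11 = -4.
Report 6 instead: project not built, utility 0.
Since 0 > -4, reporting 6 is strictly better here, so truthful reporting is not dominant.

No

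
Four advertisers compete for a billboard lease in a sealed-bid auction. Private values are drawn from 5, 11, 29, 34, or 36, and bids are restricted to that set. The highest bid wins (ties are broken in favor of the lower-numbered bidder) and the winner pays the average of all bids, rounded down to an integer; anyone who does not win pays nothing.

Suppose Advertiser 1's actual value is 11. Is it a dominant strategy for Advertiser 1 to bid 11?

Consider the case where Advertiser 2 bids 5, Advertiser 3 bids 5 and Advertiser 4 bids 5.
Truthful bid 11: wins, pays 6, utility 11 - 6 = 5.
Bid 5 instead: wins, pays 5, utility 11 - 5 = 6.
Since 6 > 5, bidding 5 is strictly better here, so truthful bidding is not dominant.

No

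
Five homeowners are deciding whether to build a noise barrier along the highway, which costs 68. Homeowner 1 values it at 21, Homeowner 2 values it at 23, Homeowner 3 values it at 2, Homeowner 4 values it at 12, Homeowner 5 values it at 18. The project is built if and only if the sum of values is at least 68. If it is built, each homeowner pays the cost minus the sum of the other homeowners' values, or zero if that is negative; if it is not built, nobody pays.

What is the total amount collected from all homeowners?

Total value 76 ≥ cost 68, so it is built.
Homeowner 1: others sum to 55; max(0, 68 - 55) = 13.
Homeowner 2: others sum to 53; max(0, 68 - 53) = 15.
Homeowner 3: others sum to 74; max(0, 68 - 74) = 0.
Homeowner 4: others sum to 64; max(0, 68 - 64) = 4.
Homeowner 5: others sum to 58; max(0, 68 - 58) = 10.
Total collected = 13 + 15 + 0 + 4 + 10 = 42.

42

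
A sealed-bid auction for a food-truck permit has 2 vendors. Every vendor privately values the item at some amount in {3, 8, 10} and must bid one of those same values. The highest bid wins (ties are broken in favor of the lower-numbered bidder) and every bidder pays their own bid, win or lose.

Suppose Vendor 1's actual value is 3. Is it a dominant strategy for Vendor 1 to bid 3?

Check each profile of the others' bids and compare truth against every alternative bid.
Others bid (3): truth gives 0, best alternative gives -5.
Others bid (10): truth gives -3, best alternative gives -7.
Others bid (8): truth gives -3, best alternative gives -5.
In every case the truthful bid is at least as good as any alternative, so it is a dominant strategy.

Yes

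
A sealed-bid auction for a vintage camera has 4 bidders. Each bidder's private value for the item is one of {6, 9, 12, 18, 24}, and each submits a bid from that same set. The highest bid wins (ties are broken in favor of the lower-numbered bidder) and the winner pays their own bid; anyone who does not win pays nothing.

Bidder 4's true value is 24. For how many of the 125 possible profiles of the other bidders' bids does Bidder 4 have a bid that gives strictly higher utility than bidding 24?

27

Others bid (6, 6, 6): truth gives 0; bid 9 gives 15 > 0. Violating.
Others bid (6, 6, 9): truth gives 0; bid 12 gives 12 > 0. Violating.
Others bid (6, 6, 12): truth gives 0; bid 18 gives 6 > 0. Violating.
Others bid (6, 9, 6): truth gives 0; bid 12 gives 12 > 0. Violating.
Others bid (6, 6, 18): truth gives 0; no alternative beats it.
Others bid (6, 6, 24): truth gives 0; no alternative beats it.
(Checking all 125 profiles: 27 have a profitable deviation, 98 do not.)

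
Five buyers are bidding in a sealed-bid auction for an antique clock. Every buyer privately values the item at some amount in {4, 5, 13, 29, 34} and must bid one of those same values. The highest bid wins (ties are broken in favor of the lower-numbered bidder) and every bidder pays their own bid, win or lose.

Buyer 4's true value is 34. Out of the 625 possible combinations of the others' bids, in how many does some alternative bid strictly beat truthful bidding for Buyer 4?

Others bid (4, 4, 4, 4): truth gives 0; bid 5 gives 29 > 0. Violating.
Others bid (4, 4, 4, 5): truth gives 0; bid 5 gives 29 > 0. Violating.
Others bid (4, 4, 4, 13): truth gives 0; bid 13 gives 21 > 0. Violating.
Others bid (4, 4, 4, 29): truth gives 0; bid 29 gives 5 > 0. Violating.
Others bid (4, 4, 4, 34): truth gives 0; no alternative beats it.
Others bid (4, 4, 5, 34): truth gives 0; no alternative beats it.
(Checking all 625 profiles: 413 have a profitable deviation, 212 do not.)

413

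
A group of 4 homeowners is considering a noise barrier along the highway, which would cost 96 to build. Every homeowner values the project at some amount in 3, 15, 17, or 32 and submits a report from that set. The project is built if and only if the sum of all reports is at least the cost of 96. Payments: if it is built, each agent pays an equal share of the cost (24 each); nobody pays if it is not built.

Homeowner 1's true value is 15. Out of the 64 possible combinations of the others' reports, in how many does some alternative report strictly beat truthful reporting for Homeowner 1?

3

Others report (17, 32, 32): truth gives -9; report 3 gives 0 > -9. Violating.
Others report (32, 17, 32): truth gives -9; report 3 gives 0 > -9. Violating.
Others report (32, 32, 17): truth gives -9; report 3 gives 0 > -9. Violating.
Others report (3, 3, 3): truth gives 0; no alternative beats it.
Others report (3, 3, 15): truth gives 0; no alternative beats it.
(Checking all 64 profiles: 3 have a profitable deviation, 61 do not.)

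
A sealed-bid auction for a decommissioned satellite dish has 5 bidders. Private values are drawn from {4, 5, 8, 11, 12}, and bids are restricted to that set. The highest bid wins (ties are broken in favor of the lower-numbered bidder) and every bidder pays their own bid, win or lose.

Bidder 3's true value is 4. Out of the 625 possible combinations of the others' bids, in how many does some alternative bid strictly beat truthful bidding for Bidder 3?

4

Others bid (4, 4, 4, 4): truth gives -4; bid 5 gives -1 > -4. Violating.
Others bid (4, 4, 4, 5): truth gives -4; bid 5 gives -1 > -4. Violating.
Others bid (4, 4, 5, 4): truth gives -4; bid 5 gives -1 > -4. Violating.
Others bid (4, 4, 5, 5): truth gives -4; bid 5 gives -1 > -4. Violating.
Others bid (4, 4, 4, 8): truth gives -4; no alternative beats it.
Others bid (4, 4, 4, 11): truth gives -4; no alternative beats it.
(Checking all 625 profiles: 4 have a profitable deviation, 621 do not.)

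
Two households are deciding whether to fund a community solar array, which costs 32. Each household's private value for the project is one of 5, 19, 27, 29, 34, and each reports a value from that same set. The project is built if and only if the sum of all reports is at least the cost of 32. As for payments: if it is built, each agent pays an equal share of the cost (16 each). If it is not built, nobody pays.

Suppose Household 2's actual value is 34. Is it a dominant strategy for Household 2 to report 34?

Check each profile of the others' reports and compare truth against every alternative report.
Others report (5): truth gives 18, best alternative gives 18.
Others report (19): truth gives 18, best alternative gives 18.
Others report (27): truth gives 18, best alternative gives 18.
Others report (29): truth gives 18, best alternative gives 18.
Others report (34): truth gives 18, best alternative gives 18.
In every case the truthful report is at least as good as any alternative, so it is a dominant strategy.

Yes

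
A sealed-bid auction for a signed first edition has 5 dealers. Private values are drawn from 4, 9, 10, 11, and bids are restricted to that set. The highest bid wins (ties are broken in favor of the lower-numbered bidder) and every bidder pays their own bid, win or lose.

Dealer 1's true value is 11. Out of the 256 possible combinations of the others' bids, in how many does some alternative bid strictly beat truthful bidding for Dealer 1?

81

Others bid (4, 4, 4, 4): truth gives 0; bid 4 gives 7 > 0. Violating.
Others bid (4, 4, 4, 9): truth gives 0; bid 9 gives 2 > 0. Violating.
Others bid (4, 4, 4, 10): truth gives 0; bid 10 gives 1 > 0. Violating.
Others bid (4, 4, 9, 4): truth gives 0; bid 9 gives 2 > 0. Violating.
Others bid (4, 4, 4, 11): truth gives 0; no alternative beats it.
Others bid (4, 4, 9, 11): truth gives 0; no alternative beats it.
(Checking all 256 profiles: 81 have a profitable deviation, 175 do not.)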